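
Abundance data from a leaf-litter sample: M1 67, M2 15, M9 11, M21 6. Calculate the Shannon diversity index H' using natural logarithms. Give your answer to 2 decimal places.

0.96

Total N = 67+15+11+6 = 99, so the proportions are 0.6768, 0.1515, 0.1111, 0.0606 (working shown to 4 dp, full precision carried).
Each pᵢ ln pᵢ term: 0.6768×(-0.3904)=-0.2642, 0.1515×(-1.8871)=-0.2859, 0.1111×(-2.1972)=-0.2441, 0.0606×(-2.8034)=-0.1699.
Sum = -0.9642, so H' = 0.96.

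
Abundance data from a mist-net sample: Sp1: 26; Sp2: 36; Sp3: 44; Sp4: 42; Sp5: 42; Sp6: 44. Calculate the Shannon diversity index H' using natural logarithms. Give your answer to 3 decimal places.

Total N = 26+36+44+42+42+44 = 234, so the proportions are 0.11111, 0.15385, 0.18803, 0.17949, 0.17949, 0.18803 (working shown to 5 dp, full precision carried).
Each pᵢ ln pᵢ term: 0.11111×(-2.19722)=-0.24414, 0.15385×(-1.87180)=-0.28797, 0.18803×(-1.67113)=-0.31423, 0.17949×(-1.71765)=-0.30830, 0.17949×(-1.71765)=-0.30830, 0.18803×(-1.67113)=-0.31423.
Sum = -1.77716, so H' = 1.777.

1.777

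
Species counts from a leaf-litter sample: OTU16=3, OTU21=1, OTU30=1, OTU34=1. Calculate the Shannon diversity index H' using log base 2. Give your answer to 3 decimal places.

1.792

Total N = 3+1+1+1 = 6, so the proportions are 0.5, 0.16667, 0.16667, 0.16667 (working shown to 5 dp, full precision carried).
Each pᵢ log₂ pᵢ term: 0.5×(-1.00000)=-0.50000, 0.16667×(-2.58496)=-0.43083, 0.16667×(-2.58496)=-0.43083, 0.16667×(-2.58496)=-0.43083.
Sum = -1.79248, so H' = 1.792.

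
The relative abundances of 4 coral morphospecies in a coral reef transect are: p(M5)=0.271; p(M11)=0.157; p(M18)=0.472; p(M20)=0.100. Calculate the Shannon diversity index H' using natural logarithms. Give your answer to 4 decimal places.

1.2291

Each pᵢ ln pᵢ term (working shown to 6 dp, full precision carried): 0.271×(-1.305636)=-0.353827, 0.157×(-1.851509)=-0.290687, 0.472×(-0.750776)=-0.354366, 0.1×(-2.302585)=-0.230259.
Sum = -1.229139, so H' = 1.2291.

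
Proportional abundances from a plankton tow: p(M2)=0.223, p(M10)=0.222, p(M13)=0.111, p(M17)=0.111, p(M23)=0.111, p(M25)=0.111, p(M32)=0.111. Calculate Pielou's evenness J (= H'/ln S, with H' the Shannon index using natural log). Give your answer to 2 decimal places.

H' = −Σ pᵢ ln pᵢ = −((-0.3346) + (-0.3341) + (-0.2440) + (-0.2440) + (-0.2440) + (-0.2440) + (-0.2440)) = 1.8888 (working shown to 4 dp, full precision carried).
With S = 7 species, ln S = 1.9459, so J = 1.8888/1.9459 = 0.9706, i.e. 0.97 to 2 decimal places.

0.97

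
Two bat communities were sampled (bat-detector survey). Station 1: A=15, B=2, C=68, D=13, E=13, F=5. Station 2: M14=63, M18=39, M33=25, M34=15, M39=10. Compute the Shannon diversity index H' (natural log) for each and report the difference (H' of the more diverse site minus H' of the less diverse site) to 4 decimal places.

0.1448

Station 1: N=116, proportions 0.12931, 0.017241, 0.586207, 0.112069, 0.112069, 0.043103, giving H' = 1.273681 (working shown to 6 dp, full precision carried).
Station 2: N=152, proportions 0.414474, 0.256579, 0.164474, 0.098684, 0.065789, giving H' = 1.418519.
Difference = |1.273681 − 1.418519| = 0.144838, i.e. 0.1448 to 4 decimal places.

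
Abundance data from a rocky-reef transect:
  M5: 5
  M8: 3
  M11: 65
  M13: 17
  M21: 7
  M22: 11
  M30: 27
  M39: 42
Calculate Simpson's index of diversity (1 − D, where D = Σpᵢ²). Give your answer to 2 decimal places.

Total N = 5+3+65+17+7+11+27+42 = 177, so the proportions are 0.0282, 0.0169, 0.3672, 0.096, 0.0395, 0.0621, 0.1525, 0.2373 (working shown to 4 dp, full precision carried).
D = 0.0282² + 0.0169² + 0.3672² + 0.096² + 0.0395² + 0.0621² + 0.1525² + 0.2373² = 0.0008 + 0.0003 + 0.1349 + 0.0092 + 0.0016 + 0.0039 + 0.0233 + 0.0563 = 0.2302.
So 1 − D = 0.7698, i.e. 0.77 to 2 decimal places.

0.77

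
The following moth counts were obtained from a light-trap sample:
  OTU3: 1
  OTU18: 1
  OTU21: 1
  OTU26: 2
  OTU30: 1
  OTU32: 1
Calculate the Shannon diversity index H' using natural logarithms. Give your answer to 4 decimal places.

Total N = 1+1+1+2+1+1 = 7, so the proportions are 0.142857, 0.142857, 0.142857, 0.285714, 0.142857, 0.142857 (working shown to 6 dp, full precision carried).
Each pᵢ ln pᵢ term: 0.142857×(-1.945910)=-0.277987, 0.142857×(-1.945910)=-0.277987, 0.142857×(-1.945910)=-0.277987, 0.285714×(-1.252763)=-0.357932, 0.142857×(-1.945910)=-0.277987, 0.142857×(-1.945910)=-0.277987.
Sum = -1.747868, so H' = 1.7479.

1.7479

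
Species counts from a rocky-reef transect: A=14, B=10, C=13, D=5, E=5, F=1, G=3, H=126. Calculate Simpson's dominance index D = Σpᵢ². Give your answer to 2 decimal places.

0.52

Total N = 14+10+13+5+5+1+3+126 = 177, so the proportions are 0.0791, 0.0565, 0.0734, 0.0282, 0.0282, 0.0056, 0.0169, 0.7119 (working shown to 4 dp, full precision carried).
D = 0.0791² + 0.0565² + 0.0734² + 0.0282² + 0.0282² + 0.0056² + 0.0169² + 0.7119² = 0.0063 + 0.0032 + 0.0054 + 0.0008 + 0.0008 + 0.0000 + 0.0003 + 0.5068 = 0.5235.
To 2 decimal places, D = 0.52.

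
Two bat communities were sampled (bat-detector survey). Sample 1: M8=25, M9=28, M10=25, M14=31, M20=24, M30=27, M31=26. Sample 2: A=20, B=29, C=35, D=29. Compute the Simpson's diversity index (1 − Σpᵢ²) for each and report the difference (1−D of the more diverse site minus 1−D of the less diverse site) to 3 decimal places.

0.115

Sample 1: N=186, proportions 0.134409, 0.150538, 0.134409, 0.166667, 0.129032, 0.145161, 0.139785, giving 1−D = 0.856168 (working shown to 6 dp, full precision carried).
Sample 2: N=113, proportions 0.176991, 0.256637, 0.309735, 0.256637, giving 1−D = 0.741013.
Difference = |0.856168 − 0.741013| = 0.115155, i.e. 0.115 to 3 decimal places.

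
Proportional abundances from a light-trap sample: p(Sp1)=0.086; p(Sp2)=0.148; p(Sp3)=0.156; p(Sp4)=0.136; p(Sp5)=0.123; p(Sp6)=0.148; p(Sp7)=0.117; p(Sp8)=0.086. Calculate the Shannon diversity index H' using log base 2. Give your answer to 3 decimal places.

Each pᵢ log₂ pᵢ term (working shown to 5 dp, full precision carried): 0.086×(-3.53952)=-0.30440, 0.148×(-2.75633)=-0.40794, 0.156×(-2.68038)=-0.41814, 0.136×(-2.87832)=-0.39145, 0.123×(-3.02327)=-0.37186, 0.148×(-2.75633)=-0.40794, 0.117×(-3.09542)=-0.36216, 0.086×(-3.53952)=-0.30440.
Sum = -2.96829, so H' = 2.968.

2.968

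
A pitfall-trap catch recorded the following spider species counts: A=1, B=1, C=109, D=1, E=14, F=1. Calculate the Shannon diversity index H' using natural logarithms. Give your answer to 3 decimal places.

Total N = 1+1+109+1+14+1 = 127, so the proportions are 0.00787, 0.00787, 0.85827, 0.00787, 0.11024, 0.00787 (working shown to 5 dp, full precision carried).
Each pᵢ ln pᵢ term: 0.00787×(-4.84419)=-0.03814, 0.00787×(-4.84419)=-0.03814, 0.85827×(-0.15284)=-0.13118, 0.00787×(-4.84419)=-0.03814, 0.11024×(-2.20513)=-0.24309, 0.00787×(-4.84419)=-0.03814.
Sum = -0.52683, so H' = 0.527.

0.527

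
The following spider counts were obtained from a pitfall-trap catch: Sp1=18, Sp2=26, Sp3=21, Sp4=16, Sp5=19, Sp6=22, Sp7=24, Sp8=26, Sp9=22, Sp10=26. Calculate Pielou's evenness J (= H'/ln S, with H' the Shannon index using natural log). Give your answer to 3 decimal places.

0.995

Total N = 18+26+21+16+19+22+24+26+22+26 = 220, so the proportions are 0.08182, 0.11818, 0.09545, 0.07273, 0.08636, 0.1, 0.10909, 0.11818, 0.1, 0.11818 (working shown to 5 dp, full precision carried).
H' = −Σ pᵢ ln pᵢ = −((-0.20481) + (-0.25238) + (-0.22423) + (-0.19062) + (-0.21152) + (-0.23026) + (-0.24170) + (-0.25238) + (-0.23026) + (-0.25238)) = 2.29055.
With S = 10 species, ln S = 2.30259, so J = 2.29055/2.30259 = 0.99477, i.e. 0.995 to 3 decimal places.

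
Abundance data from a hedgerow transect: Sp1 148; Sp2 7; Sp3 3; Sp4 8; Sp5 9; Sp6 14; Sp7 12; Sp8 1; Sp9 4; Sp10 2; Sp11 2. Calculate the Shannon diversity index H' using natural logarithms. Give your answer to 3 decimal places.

Total N = 148+7+3+8+9+14+12+1+4+2+2 = 210, so the proportions are 0.70476, 0.03333, 0.01429, 0.0381, 0.04286, 0.06667, 0.05714, 0.00476, 0.01905, 0.00952, 0.00952 (working shown to 5 dp, full precision carried).
Each pᵢ ln pᵢ term: 0.70476×(-0.34990)=-0.24659, 0.03333×(-3.40120)=-0.11337, 0.01429×(-4.24850)=-0.06069, 0.0381×(-3.26767)=-0.12448, 0.04286×(-3.14988)=-0.13499, 0.06667×(-2.70805)=-0.18054, 0.05714×(-2.86220)=-0.16355, 0.00476×(-5.34711)=-0.02546, 0.01905×(-3.96081)=-0.07544, 0.00952×(-4.65396)=-0.04432, 0.00952×(-4.65396)=-0.04432.
Sum = -1.21378, so H' = 1.214.

1.214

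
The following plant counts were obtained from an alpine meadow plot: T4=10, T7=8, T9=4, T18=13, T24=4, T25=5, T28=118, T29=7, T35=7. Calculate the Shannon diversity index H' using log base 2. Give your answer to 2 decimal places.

Total N = 10+8+4+13+4+5+118+7+7 = 176, so the proportions are 0.0568, 0.0455, 0.0227, 0.0739, 0.0227, 0.0284, 0.6705, 0.0398, 0.0398 (working shown to 4 dp, full precision carried).
Each pᵢ log₂ pᵢ term: 0.0568×(-4.1375)=-0.2351, 0.0455×(-4.4594)=-0.2027, 0.0227×(-5.4594)=-0.1241, 0.0739×(-3.7590)=-0.2777, 0.0227×(-5.4594)=-0.1241, 0.0284×(-5.1375)=-0.1460, 0.6705×(-0.5768)=-0.3867, 0.0398×(-4.6521)=-0.1850, 0.0398×(-4.6521)=-0.1850.
Sum = -1.8663, so H' = 1.87.

1.87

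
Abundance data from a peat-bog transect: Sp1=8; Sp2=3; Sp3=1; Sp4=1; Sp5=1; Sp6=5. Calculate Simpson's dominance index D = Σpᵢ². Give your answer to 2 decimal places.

Total N = 8+3+1+1+1+5 = 19, so the proportions are 0.4211, 0.1579, 0.0526, 0.0526, 0.0526, 0.2632 (working shown to 4 dp, full precision carried).
D = 0.4211² + 0.1579² + 0.0526² + 0.0526² + 0.0526² + 0.2632² = 0.1773 + 0.0249 + 0.0028 + 0.0028 + 0.0028 + 0.0693 = 0.2798.
To 2 decimal places, D = 0.28.

0.28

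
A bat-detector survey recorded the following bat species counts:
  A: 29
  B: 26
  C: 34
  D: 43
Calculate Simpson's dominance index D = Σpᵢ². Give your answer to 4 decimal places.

0.2595

Total N = 29+26+34+43 = 132, so the proportions are 0.219697, 0.19697, 0.257576, 0.325758 (working shown to 6 dp, full precision carried).
D = 0.219697² + 0.19697² + 0.257576² + 0.325758² = 0.048267 + 0.038797 + 0.066345 + 0.106118 = 0.259527.
To 4 decimal places, D = 0.2595.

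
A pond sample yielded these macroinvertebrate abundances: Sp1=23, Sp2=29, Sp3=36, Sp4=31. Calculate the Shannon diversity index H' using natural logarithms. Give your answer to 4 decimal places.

Total N = 23+29+36+31 = 119, so the proportions are 0.193277, 0.243697, 0.302521, 0.260504 (working shown to 6 dp, full precision carried).
Each pᵢ ln pᵢ term: 0.193277×(-1.643629)=-0.317676, 0.243697×(-1.411828)=-0.344059, 0.302521×(-1.195605)=-0.361695, 0.260504×(-1.345136)=-0.350414.
Sum = -1.373844, so H' = 1.3738.

1.3738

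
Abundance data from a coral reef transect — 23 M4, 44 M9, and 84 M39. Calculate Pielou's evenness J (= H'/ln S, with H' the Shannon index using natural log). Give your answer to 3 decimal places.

Total N = 23+44+84 = 151, so the proportions are 0.15232, 0.29139, 0.55629 (working shown to 5 dp, full precision carried).
H' = −Σ pᵢ ln pᵢ = −((-0.28663) + (-0.35931) + (-0.32624)) = 0.97218.
With S = 3 species, ln S = 1.09861, so J = 0.97218/1.09861 = 0.88492, i.e. 0.885 to 3 decimal places.

0.885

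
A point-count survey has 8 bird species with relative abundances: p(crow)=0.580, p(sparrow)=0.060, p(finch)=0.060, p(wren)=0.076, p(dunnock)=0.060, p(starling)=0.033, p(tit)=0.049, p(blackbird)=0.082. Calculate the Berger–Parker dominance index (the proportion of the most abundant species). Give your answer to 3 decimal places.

0.580

The largest proportion is 0.58, i.e. d = 0.580 to 3 decimal places.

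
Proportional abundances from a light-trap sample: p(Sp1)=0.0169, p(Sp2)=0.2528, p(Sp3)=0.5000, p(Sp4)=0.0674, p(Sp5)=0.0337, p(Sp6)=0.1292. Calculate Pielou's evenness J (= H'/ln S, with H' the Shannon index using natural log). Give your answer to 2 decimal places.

H' = −Σ pᵢ ln pᵢ = −((-0.0690) + (-0.3476) + (-0.3466) + (-0.1818) + (-0.1143) + (-0.2644)) = 1.3236 (working shown to 4 dp, full precision carried).
With S = 6 species, ln S = 1.7918, so J = 1.3236/1.7918 = 0.7387, i.e. 0.74 to 2 decimal places.

0.74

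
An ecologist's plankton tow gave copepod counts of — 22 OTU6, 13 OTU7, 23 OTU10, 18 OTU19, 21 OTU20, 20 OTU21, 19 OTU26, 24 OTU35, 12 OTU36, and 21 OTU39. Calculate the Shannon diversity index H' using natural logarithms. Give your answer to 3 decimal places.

2.282

Total N = 22+13+23+18+21+20+19+24+12+21 = 193, so the proportions are 0.11399, 0.06736, 0.11917, 0.09326, 0.10881, 0.10363, 0.09845, 0.12435, 0.06218, 0.10881 (working shown to 5 dp, full precision carried).
Each pᵢ ln pᵢ term: 0.11399×(-2.17165)=-0.24755, 0.06736×(-2.69774)=-0.18171, 0.11917×(-2.12720)=-0.25350, 0.09326×(-2.37232)=-0.22125, 0.10881×(-2.21817)=-0.24136, 0.10363×(-2.26696)=-0.23492, 0.09845×(-2.31825)=-0.22822, 0.12435×(-2.08464)=-0.25923, 0.06218×(-2.77778)=-0.17271, 0.10881×(-2.21817)=-0.24136.
Sum = -2.28180, so H' = 2.282.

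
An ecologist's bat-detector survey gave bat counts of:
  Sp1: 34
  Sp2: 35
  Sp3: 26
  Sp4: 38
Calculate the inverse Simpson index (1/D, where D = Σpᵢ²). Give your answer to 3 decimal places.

3.930

Total N = 34+35+26+38 = 133, so the proportions are 0.2556391, 0.2631579, 0.1954887, 0.2857143 (working shown to 7 dp, full precision carried).
D = 0.2556391² + 0.2631579² + 0.1954887² + 0.2857143² = 0.0653513 + 0.0692521 + 0.0382158 + 0.0816327 = 0.2544519.
So 1/D = 3.93002, i.e. 3.930 to 3 decimal places.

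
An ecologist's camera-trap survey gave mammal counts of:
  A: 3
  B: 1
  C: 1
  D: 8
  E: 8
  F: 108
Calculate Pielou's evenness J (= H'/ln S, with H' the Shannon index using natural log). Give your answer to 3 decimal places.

0.366

Total N = 3+1+1+8+8+108 = 129, so the proportions are 0.02326, 0.00775, 0.00775, 0.06202, 0.06202, 0.83721 (working shown to 5 dp, full precision carried).
H' = −Σ pᵢ ln pᵢ = −((-0.08747) + (-0.03767) + (-0.03767) + (-0.17243) + (-0.17243) + (-0.14876)) = 0.65642.
With S = 6 species, ln S = 1.79176, so J = 0.65642/1.79176 = 0.36636, i.e. 0.366 to 3 decimal places.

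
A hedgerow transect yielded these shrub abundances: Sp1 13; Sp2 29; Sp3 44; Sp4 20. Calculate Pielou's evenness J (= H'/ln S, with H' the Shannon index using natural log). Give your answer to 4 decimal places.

0.9317

Total N = 13+29+44+20 = 106, so the proportions are 0.122642, 0.273585, 0.415094, 0.188679 (working shown to 6 dp, full precision carried).
H' = −Σ pᵢ ln pᵢ = −((-0.257362) + (-0.354605) + (-0.364971) + (-0.314662)) = 1.291600.
With S = 4 species, ln S = 1.386294, so J = 1.291600/1.386294 = 0.931693, i.e. 0.9317 to 4 decimal places.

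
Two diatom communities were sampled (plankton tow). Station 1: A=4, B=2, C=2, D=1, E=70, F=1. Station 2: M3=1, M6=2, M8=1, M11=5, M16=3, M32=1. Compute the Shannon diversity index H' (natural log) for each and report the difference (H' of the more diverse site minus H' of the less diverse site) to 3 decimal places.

Station 1: N=80, proportions 0.05, 0.025, 0.025, 0.0125, 0.875, 0.0125, giving H' = 0.56062 (working shown to 5 dp, full precision carried).
Station 2: N=13, proportions 0.07692, 0.15385, 0.07692, 0.38462, 0.23077, 0.07692, giving H' = 1.58577.
Difference = |0.56062 − 1.58577| = 1.02515, i.e. 1.025 to 3 decimal places.

1.025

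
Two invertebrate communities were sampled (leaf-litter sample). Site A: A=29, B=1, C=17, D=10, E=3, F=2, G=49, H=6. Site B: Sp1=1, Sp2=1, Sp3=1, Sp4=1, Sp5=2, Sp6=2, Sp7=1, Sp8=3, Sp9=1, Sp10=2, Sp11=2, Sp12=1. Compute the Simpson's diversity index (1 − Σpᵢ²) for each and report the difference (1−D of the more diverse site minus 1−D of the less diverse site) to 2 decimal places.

Site A: N=117, proportions 0.2479, 0.0085, 0.1453, 0.0855, 0.0256, 0.0171, 0.4188, 0.0513, giving 1−D = 0.7311 (working shown to 4 dp, full precision carried).
Site B: N=18, proportions 0.0556, 0.0556, 0.0556, 0.0556, 0.1111, 0.1111, 0.0556, 0.1667, 0.0556, 0.1111, 0.1111, 0.0556, giving 1−D = 0.9012.
Difference = |0.7311 − 0.9012| = 0.1701, i.e. 0.17 to 2 decimal places.

0.17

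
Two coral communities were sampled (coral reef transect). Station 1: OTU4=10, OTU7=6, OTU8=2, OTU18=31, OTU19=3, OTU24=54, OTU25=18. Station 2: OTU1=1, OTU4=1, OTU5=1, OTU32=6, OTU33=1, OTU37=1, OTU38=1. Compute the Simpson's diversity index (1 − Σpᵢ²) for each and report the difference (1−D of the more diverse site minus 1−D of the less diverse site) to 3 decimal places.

0.009

Station 1: N=124, proportions 0.08065, 0.04839, 0.01613, 0.25, 0.02419, 0.43548, 0.14516, giving 1−D = 0.71709 (working shown to 5 dp, full precision carried).
Station 2: N=12, proportions 0.08333, 0.08333, 0.08333, 0.5, 0.08333, 0.08333, 0.08333, giving 1−D = 0.70833.
Difference = |0.71709 − 0.70833| = 0.00876, i.e. 0.009 to 3 decimal places.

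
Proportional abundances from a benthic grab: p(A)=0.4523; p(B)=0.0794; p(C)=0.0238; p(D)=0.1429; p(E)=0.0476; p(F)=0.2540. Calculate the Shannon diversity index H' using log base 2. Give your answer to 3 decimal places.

Each pᵢ log₂ pᵢ term (working shown to 5 dp, full precision carried): 0.4523×(-1.14465)=-0.51772, 0.0794×(-3.65472)=-0.29018, 0.0238×(-5.39289)=-0.12835, 0.1429×(-2.80692)=-0.40111, 0.0476×(-4.39289)=-0.20910, 0.254×(-1.97710)=-0.50218.
Sum = -2.04865, so H' = 2.049.

2.049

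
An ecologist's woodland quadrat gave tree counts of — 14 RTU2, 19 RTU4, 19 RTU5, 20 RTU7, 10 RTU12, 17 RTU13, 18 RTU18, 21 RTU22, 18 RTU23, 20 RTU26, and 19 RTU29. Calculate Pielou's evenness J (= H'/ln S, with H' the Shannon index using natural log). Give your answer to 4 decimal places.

Total N = 14+19+19+20+10+17+18+21+18+20+19 = 195, so the proportions are 0.071795, 0.097436, 0.097436, 0.102564, 0.051282, 0.087179, 0.092308, 0.107692, 0.092308, 0.102564, 0.097436 (working shown to 6 dp, full precision carried).
H' = −Σ pᵢ ln pᵢ = −((-0.189104) + (-0.226885) + (-0.226885) + (-0.233566) + (-0.152329) + (-0.212699) + (-0.219935) + (-0.239990) + (-0.219935) + (-0.233566) + (-0.226885)) = 2.381779.
With S = 11 species, ln S = 2.397895, so J = 2.381779/2.397895 = 0.993279, i.e. 0.9933 to 4 decimal places.

0.9933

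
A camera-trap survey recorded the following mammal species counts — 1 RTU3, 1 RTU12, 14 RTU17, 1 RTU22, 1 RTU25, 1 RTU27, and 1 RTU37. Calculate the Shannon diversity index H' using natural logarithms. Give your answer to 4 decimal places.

Total N = 1+1+14+1+1+1+1 = 20, so the proportions are 0.05, 0.05, 0.7, 0.05, 0.05, 0.05, 0.05 (working shown to 6 dp, full precision carried).
Each pᵢ ln pᵢ term: 0.05×(-2.995732)=-0.149787, 0.05×(-2.995732)=-0.149787, 0.7×(-0.356675)=-0.249672, 0.05×(-2.995732)=-0.149787, 0.05×(-2.995732)=-0.149787, 0.05×(-2.995732)=-0.149787, 0.05×(-2.995732)=-0.149787.
Sum = -1.148392, so H' = 1.1484.

1.1484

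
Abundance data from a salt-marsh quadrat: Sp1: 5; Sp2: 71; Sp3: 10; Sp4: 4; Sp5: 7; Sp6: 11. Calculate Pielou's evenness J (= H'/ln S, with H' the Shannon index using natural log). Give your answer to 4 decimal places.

Total N = 5+71+10+4+7+11 = 108, so the proportions are 0.046296, 0.657407, 0.092593, 0.037037, 0.064815, 0.101852 (working shown to 6 dp, full precision carried).
H' = −Σ pᵢ ln pᵢ = −((-0.142254) + (-0.275750) + (-0.220328) + (-0.122068) + (-0.177348) + (-0.232654)) = 1.170402.
With S = 6 species, ln S = 1.791759, so J = 1.170402/1.791759 = 0.653214, i.e. 0.6532 to 4 decimal places.

0.6532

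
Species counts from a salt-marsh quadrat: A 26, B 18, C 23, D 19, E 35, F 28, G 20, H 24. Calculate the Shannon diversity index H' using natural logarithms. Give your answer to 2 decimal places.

2.06

Total N = 26+18+23+19+35+28+20+24 = 193, so the proportions are 0.1347, 0.0933, 0.1192, 0.0984, 0.1813, 0.1451, 0.1036, 0.1244 (working shown to 4 dp, full precision carried).
Each pᵢ ln pᵢ term: 0.1347×(-2.0046)=-0.2700, 0.0933×(-2.3723)=-0.2213, 0.1192×(-2.1272)=-0.2535, 0.0984×(-2.3183)=-0.2282, 0.1813×(-1.7073)=-0.3096, 0.1451×(-1.9305)=-0.2801, 0.1036×(-2.2670)=-0.2349, 0.1244×(-2.0846)=-0.2592.
Sum = -2.0569, so H' = 2.06.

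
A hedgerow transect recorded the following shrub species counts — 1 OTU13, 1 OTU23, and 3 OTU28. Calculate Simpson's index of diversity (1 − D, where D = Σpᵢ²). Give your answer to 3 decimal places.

Total N = 1+1+3 = 5, so the proportions are 0.2, 0.2, 0.6 (working shown to 5 dp, full precision carried).
D = 0.2² + 0.2² + 0.6² = 0.04000 + 0.04000 + 0.36000 = 0.44000.
So 1 − D = 0.56000, i.e. 0.560 to 3 decimal places.

0.560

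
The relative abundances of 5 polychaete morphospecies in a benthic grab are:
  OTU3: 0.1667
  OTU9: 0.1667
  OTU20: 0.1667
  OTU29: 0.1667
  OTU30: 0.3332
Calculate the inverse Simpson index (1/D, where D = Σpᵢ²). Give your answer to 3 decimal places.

4.501

D = 0.1667² + 0.1667² + 0.1667² + 0.1667² + 0.3332² = 0.0277889 + 0.0277889 + 0.0277889 + 0.0277889 + 0.1110222 = 0.2221778 (working shown to 7 dp, full precision carried).
So 1/D = 4.50090, i.e. 4.501 to 3 decimal places.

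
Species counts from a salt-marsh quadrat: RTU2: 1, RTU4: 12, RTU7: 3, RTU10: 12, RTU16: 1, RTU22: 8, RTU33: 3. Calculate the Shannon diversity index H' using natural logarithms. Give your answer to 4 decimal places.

1.6173

Total N = 1+12+3+12+1+8+3 = 40, so the proportions are 0.025, 0.3, 0.075, 0.3, 0.025, 0.2, 0.075 (working shown to 6 dp, full precision carried).
Each pᵢ ln pᵢ term: 0.025×(-3.688879)=-0.092222, 0.3×(-1.203973)=-0.361192, 0.075×(-2.590267)=-0.194270, 0.3×(-1.203973)=-0.361192, 0.025×(-3.688879)=-0.092222, 0.2×(-1.609438)=-0.321888, 0.075×(-2.590267)=-0.194270.
Sum = -1.617255, so H' = 1.6173.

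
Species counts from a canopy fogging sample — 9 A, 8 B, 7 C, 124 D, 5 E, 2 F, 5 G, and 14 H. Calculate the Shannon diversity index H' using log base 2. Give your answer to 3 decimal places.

Total N = 9+8+7+124+5+2+5+14 = 174, so the proportions are 0.05172, 0.04598, 0.04023, 0.71264, 0.02874, 0.01149, 0.02874, 0.08046 (working shown to 5 dp, full precision carried).
Each pᵢ log₂ pᵢ term: 0.05172×(-4.27302)=-0.22102, 0.04598×(-4.44294)=-0.20427, 0.04023×(-4.63559)=-0.18649, 0.71264×(-0.48875)=-0.34830, 0.02874×(-5.12102)=-0.14716, 0.01149×(-6.44294)=-0.07406, 0.02874×(-5.12102)=-0.14716, 0.08046×(-3.63559)=-0.29252.
Sum = -1.62097, so H' = 1.621.

1.621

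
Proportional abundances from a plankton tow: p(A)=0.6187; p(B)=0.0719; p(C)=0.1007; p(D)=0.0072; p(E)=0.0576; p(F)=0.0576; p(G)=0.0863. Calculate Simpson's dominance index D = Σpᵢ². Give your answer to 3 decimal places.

D = 0.6187² + 0.0719² + 0.1007² + 0.0072² + 0.0576² + 0.0576² + 0.0863² = 0.38279 + 0.00517 + 0.01014 + 0.00005 + 0.00332 + 0.00332 + 0.00745 = 0.41223 (working shown to 5 dp, full precision carried).
To 3 decimal places, D = 0.412.

0.412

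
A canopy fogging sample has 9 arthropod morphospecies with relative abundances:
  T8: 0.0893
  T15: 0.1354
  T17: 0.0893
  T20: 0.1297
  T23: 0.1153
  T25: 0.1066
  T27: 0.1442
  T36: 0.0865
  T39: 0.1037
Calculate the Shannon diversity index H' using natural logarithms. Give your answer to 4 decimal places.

Each pᵢ ln pᵢ term (working shown to 6 dp, full precision carried): 0.0893×(-2.415754)=-0.215727, 0.1354×(-1.999522)=-0.270735, 0.0893×(-2.415754)=-0.215727, 0.1297×(-2.042531)=-0.264916, 0.1153×(-2.160218)=-0.249073, 0.1066×(-2.238672)=-0.238642, 0.1442×(-1.936554)=-0.279251, 0.0865×(-2.447611)=-0.211718, 0.1037×(-2.266253)=-0.235010.
Sum = -2.180801, so H' = 2.1808.

2.1808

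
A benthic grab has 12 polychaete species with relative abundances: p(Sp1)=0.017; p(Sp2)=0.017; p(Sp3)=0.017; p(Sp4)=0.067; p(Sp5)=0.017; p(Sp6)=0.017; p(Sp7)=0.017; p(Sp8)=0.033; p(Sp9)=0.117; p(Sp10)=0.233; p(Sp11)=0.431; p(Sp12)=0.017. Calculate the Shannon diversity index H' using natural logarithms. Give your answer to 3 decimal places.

Each pᵢ ln pᵢ term (working shown to 5 dp, full precision carried): 0.017×(-4.07454)=-0.06927, 0.017×(-4.07454)=-0.06927, 0.017×(-4.07454)=-0.06927, 0.067×(-2.70306)=-0.18111, 0.017×(-4.07454)=-0.06927, 0.017×(-4.07454)=-0.06927, 0.017×(-4.07454)=-0.06927, 0.033×(-3.41125)=-0.11257, 0.117×(-2.14558)=-0.25103, 0.233×(-1.45672)=-0.33942, 0.431×(-0.84165)=-0.36275, 0.017×(-4.07454)=-0.06927.
Sum = -1.73174, so H' = 1.732.

1.732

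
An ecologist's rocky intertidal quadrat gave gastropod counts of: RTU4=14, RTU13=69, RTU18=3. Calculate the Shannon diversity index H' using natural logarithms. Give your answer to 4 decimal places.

Total N = 14+69+3 = 86, so the proportions are 0.162791, 0.802326, 0.034884 (working shown to 6 dp, full precision carried).
Each pᵢ ln pᵢ term: 0.162791×(-1.815290)=-0.295512, 0.802326×(-0.220241)=-0.176705, 0.034884×(-3.355735)=-0.117061.
Sum = -0.589278, so H' = 0.5893.

0.5893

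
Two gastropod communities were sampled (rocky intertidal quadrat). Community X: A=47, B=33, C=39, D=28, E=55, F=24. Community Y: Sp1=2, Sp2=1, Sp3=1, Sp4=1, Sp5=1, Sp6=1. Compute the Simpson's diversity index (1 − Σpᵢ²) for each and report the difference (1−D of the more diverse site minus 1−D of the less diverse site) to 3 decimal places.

Community X: N=226, proportions 0.20796, 0.14602, 0.17257, 0.12389, 0.24336, 0.10619, giving 1−D = 0.81980 (working shown to 5 dp, full precision carried).
Community Y: N=7, proportions 0.28571, 0.14286, 0.14286, 0.14286, 0.14286, 0.14286, giving 1−D = 0.81633.
Difference = |0.81980 − 0.81633| = 0.00347, i.e. 0.003 to 3 decimal places.

0.003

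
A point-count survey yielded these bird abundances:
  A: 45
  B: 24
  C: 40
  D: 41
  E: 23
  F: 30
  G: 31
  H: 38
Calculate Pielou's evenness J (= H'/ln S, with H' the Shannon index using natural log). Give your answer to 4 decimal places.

0.9875

Total N = 45+24+40+41+23+30+31+38 = 272, so the proportions are 0.165441, 0.088235, 0.147059, 0.150735, 0.084559, 0.110294, 0.113971, 0.139706 (working shown to 6 dp, full precision carried).
H' = −Σ pᵢ ln pᵢ = −((-0.297652) + (-0.214213) + (-0.281900) + (-0.285226) + (-0.208886) + (-0.243155) + (-0.247523) + (-0.274971)) = 2.053527.
With S = 8 species, ln S = 2.079442, so J = 2.053527/2.079442 = 0.987538, i.e. 0.9875 to 4 decimal places.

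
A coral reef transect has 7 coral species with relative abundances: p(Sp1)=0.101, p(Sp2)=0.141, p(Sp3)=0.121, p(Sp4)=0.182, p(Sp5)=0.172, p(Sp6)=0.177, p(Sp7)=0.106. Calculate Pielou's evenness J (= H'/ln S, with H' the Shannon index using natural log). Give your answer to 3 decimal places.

0.987

H' = −Σ pᵢ ln pᵢ = −((-0.23156) + (-0.27622) + (-0.25555) + (-0.31008) + (-0.30276) + (-0.30649) + (-0.23790)) = 1.92056 (working shown to 5 dp, full precision carried).
With S = 7 species, ln S = 1.94591, so J = 1.92056/1.94591 = 0.98697, i.e. 0.987 to 3 decimal places.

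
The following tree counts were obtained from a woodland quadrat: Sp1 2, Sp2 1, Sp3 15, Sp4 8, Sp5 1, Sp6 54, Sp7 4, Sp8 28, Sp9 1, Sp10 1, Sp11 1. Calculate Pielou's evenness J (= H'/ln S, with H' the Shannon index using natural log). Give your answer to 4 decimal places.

Total N = 2+1+15+8+1+54+4+28+1+1+1 = 116, so the proportions are 0.017241, 0.008621, 0.12931, 0.068966, 0.008621, 0.465517, 0.034483, 0.241379, 0.008621, 0.008621, 0.008621 (working shown to 6 dp, full precision carried).
H' = −Σ pᵢ ln pᵢ = −((-0.070008) + (-0.040979) + (-0.264509) + (-0.184424) + (-0.040979) + (-0.355937) + (-0.116114) + (-0.343093) + (-0.040979) + (-0.040979) + (-0.040979)) = 1.538981.
With S = 11 species, ln S = 2.397895, so J = 1.538981/2.397895 = 0.641805, i.e. 0.6418 to 4 decimal places.

0.6418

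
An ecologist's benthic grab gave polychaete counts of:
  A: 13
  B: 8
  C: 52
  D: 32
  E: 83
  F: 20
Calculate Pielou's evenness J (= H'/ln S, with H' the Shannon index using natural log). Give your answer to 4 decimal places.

0.8511

Total N = 13+8+52+32+83+20 = 208, so the proportions are 0.0625, 0.038462, 0.25, 0.153846, 0.399038, 0.096154 (working shown to 6 dp, full precision carried).
H' = −Σ pᵢ ln pᵢ = −((-0.173287) + (-0.125311) + (-0.346574) + (-0.287970) + (-0.366596) + (-0.225174)) = 1.524911.
With S = 6 species, ln S = 1.791759, so J = 1.524911/1.791759 = 0.851069, i.e. 0.8511 to 4 decimal places.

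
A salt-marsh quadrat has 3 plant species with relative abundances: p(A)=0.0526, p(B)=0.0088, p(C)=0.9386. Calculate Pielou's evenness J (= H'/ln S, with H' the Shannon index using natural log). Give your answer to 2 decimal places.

0.23

H' = −Σ pᵢ ln pᵢ = −((-0.1549) + (-0.0417) + (-0.0595)) = 0.2560 (working shown to 4 dp, full precision carried).
With S = 3 species, ln S = 1.0986, so J = 0.2560/1.0986 = 0.2331, i.e. 0.23 to 2 decimal places.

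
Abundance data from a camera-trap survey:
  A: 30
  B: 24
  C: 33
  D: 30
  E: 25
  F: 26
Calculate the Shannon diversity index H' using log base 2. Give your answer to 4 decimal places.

Total N = 30+24+33+30+25+26 = 168, so the proportions are 0.178571, 0.142857, 0.196429, 0.178571, 0.14881, 0.154762 (working shown to 6 dp, full precision carried).
Each pᵢ log₂ pᵢ term: 0.178571×(-2.485427)=-0.443826, 0.142857×(-2.807355)=-0.401051, 0.196429×(-2.347923)=-0.461199, 0.178571×(-2.485427)=-0.443826, 0.14881×(-2.748461)=-0.408997, 0.154762×(-2.691878)=-0.416600.
Sum = -2.575500, so H' = 2.5755.

2.5755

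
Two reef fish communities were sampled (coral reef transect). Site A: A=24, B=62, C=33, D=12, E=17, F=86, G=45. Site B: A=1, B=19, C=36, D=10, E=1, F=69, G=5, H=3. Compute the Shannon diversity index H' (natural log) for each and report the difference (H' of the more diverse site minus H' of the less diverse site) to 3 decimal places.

Site A: N=279, proportions 0.086022, 0.222222, 0.11828, 0.043011, 0.060932, 0.308244, 0.16129, giving H' = 1.760611 (working shown to 6 dp, full precision carried).
Site B: N=144, proportions 0.006944, 0.131944, 0.25, 0.069444, 0.006944, 0.479167, 0.034722, 0.020833, giving H' = 1.417916.
Difference = |1.760611 − 1.417916| = 0.342695, i.e. 0.343 to 3 decimal places.

0.343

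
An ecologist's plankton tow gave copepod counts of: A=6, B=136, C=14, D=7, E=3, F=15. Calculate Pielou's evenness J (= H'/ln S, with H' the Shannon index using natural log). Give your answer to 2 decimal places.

0.52

Total N = 6+136+14+7+3+15 = 181, so the proportions are 0.0331, 0.7514, 0.0773, 0.0387, 0.0166, 0.0829 (working shown to 4 dp, full precision carried).
H' = −Σ pᵢ ln pᵢ = −((-0.1129) + (-0.2148) + (-0.1980) + (-0.1258) + (-0.0680) + (-0.2064)) = 0.9258.
With S = 6 species, ln S = 1.7918, so J = 0.9258/1.7918 = 0.5167, i.e. 0.52 to 2 decimal places.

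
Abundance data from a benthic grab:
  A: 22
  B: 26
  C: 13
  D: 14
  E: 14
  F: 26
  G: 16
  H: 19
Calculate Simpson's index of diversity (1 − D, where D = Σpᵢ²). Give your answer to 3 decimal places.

Total N = 22+26+13+14+14+26+16+19 = 150, so the proportions are 0.14667, 0.17333, 0.08667, 0.09333, 0.09333, 0.17333, 0.10667, 0.12667 (working shown to 5 dp, full precision carried).
D = 0.14667² + 0.17333² + 0.08667² + 0.09333² + 0.09333² + 0.17333² + 0.10667² + 0.12667² = 0.02151 + 0.03004 + 0.00751 + 0.00871 + 0.00871 + 0.03004 + 0.01138 + 0.01604 = 0.13396.
So 1 − D = 0.86604, i.e. 0.866 to 3 decimal places.

0.866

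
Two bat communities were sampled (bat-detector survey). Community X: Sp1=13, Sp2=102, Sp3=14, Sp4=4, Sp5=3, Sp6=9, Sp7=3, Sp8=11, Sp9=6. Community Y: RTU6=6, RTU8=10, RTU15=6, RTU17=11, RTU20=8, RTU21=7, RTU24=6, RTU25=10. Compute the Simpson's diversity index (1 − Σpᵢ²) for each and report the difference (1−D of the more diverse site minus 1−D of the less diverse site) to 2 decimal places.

Community X: N=165, proportions 0.0788, 0.6182, 0.0848, 0.0242, 0.0182, 0.0545, 0.0182, 0.0667, 0.0364, giving 1−D = 0.5945 (working shown to 4 dp, full precision carried).
Community Y: N=64, proportions 0.0938, 0.1562, 0.0938, 0.1719, 0.125, 0.1094, 0.0938, 0.1562, giving 1−D = 0.8677.
Difference = |0.5945 − 0.8677| = 0.2732, i.e. 0.27 to 2 decimal places.

0.27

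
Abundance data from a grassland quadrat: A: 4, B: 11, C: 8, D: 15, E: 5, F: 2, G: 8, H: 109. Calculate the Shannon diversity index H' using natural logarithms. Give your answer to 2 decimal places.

1.22

Total N = 4+11+8+15+5+2+8+109 = 162, so the proportions are 0.0247, 0.0679, 0.0494, 0.0926, 0.0309, 0.0123, 0.0494, 0.6728 (working shown to 4 dp, full precision carried).
Each pᵢ ln pᵢ term: 0.0247×(-3.7013)=-0.0914, 0.0679×(-2.6897)=-0.1826, 0.0494×(-3.0082)=-0.1486, 0.0926×(-2.3795)=-0.2203, 0.0309×(-3.4782)=-0.1074, 0.0123×(-4.3944)=-0.0543, 0.0494×(-3.0082)=-0.1486, 0.6728×(-0.3962)=-0.2666.
Sum = -1.2197, so H' = 1.22.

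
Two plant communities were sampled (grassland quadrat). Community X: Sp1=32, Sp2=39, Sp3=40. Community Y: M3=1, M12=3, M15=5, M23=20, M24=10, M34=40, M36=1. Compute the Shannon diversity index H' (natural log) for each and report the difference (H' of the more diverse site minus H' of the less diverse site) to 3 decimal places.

Community X: N=111, proportions 0.288288, 0.351351, 0.36036, giving H' = 1.093876 (working shown to 6 dp, full precision carried).
Community Y: N=80, proportions 0.0125, 0.0375, 0.0625, 0.25, 0.125, 0.5, 0.0125, giving H' = 1.359043.
Difference = |1.093876 − 1.359043| = 0.265167, i.e. 0.265 to 3 decimal places.

0.265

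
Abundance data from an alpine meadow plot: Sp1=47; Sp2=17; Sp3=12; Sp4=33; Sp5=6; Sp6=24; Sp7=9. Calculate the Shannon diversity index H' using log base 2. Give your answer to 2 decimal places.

2.52

Total N = 47+17+12+33+6+24+9 = 148, so the proportions are 0.3176, 0.1149, 0.0811, 0.223, 0.0405, 0.1622, 0.0608 (working shown to 4 dp, full precision carried).
Each pᵢ log₂ pᵢ term: 0.3176×(-1.6549)=-0.5255, 0.1149×(-3.1220)=-0.3586, 0.0811×(-3.6245)=-0.2939, 0.223×(-2.1651)=-0.4827, 0.0405×(-4.6245)=-0.1875, 0.1622×(-2.6245)=-0.4256, 0.0608×(-4.0395)=-0.2456.
Sum = -2.5195, so H' = 2.52.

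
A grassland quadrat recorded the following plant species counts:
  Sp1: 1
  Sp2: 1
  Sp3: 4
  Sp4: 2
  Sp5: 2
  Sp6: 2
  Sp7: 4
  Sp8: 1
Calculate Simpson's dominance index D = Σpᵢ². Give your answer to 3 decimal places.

Total N = 1+1+4+2+2+2+4+1 = 17, so the proportions are 0.05882, 0.05882, 0.23529, 0.11765, 0.11765, 0.11765, 0.23529, 0.05882 (working shown to 5 dp, full precision carried).
D = 0.05882² + 0.05882² + 0.23529² + 0.11765² + 0.11765² + 0.11765² + 0.23529² + 0.05882² = 0.00346 + 0.00346 + 0.05536 + 0.01384 + 0.01384 + 0.01384 + 0.05536 + 0.00346 = 0.16263.
To 3 decimal places, D = 0.163.

0.163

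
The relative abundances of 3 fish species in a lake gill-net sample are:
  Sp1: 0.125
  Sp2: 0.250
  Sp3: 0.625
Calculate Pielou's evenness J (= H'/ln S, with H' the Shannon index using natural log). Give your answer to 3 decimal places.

0.819

H' = −Σ pᵢ ln pᵢ = −((-0.25993) + (-0.34657) + (-0.29375)) = 0.90026 (working shown to 5 dp, full precision carried).
With S = 3 species, ln S = 1.09861, so J = 0.90026/1.09861 = 0.81945, i.e. 0.819 to 3 decimal places.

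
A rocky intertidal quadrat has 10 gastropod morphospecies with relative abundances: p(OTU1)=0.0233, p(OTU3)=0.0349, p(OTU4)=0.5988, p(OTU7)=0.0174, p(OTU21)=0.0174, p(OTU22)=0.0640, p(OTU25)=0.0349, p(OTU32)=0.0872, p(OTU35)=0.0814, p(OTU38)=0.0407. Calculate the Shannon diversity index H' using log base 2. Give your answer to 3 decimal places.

2.154

Each pᵢ log₂ pᵢ term (working shown to 5 dp, full precision carried): 0.0233×(-5.42353)=-0.12637, 0.0349×(-4.84063)=-0.16894, 0.5988×(-0.73985)=-0.44302, 0.0174×(-5.84477)=-0.10170, 0.0174×(-5.84477)=-0.10170, 0.064×(-3.96578)=-0.25381, 0.0349×(-4.84063)=-0.16894, 0.0872×(-3.51953)=-0.30690, 0.0814×(-3.61883)=-0.29457, 0.0407×(-4.61883)=-0.18799.
Sum = -2.15394, so H' = 2.154.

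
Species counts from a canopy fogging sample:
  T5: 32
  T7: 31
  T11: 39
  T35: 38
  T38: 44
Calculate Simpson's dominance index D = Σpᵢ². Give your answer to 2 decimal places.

Total N = 32+31+39+38+44 = 184, so the proportions are 0.1739, 0.1685, 0.212, 0.2065, 0.2391 (working shown to 4 dp, full precision carried).
D = 0.1739² + 0.1685² + 0.212² + 0.2065² + 0.2391² = 0.0302 + 0.0284 + 0.0449 + 0.0427 + 0.0572 = 0.2034.
To 2 decimal places, D = 0.20.

0.20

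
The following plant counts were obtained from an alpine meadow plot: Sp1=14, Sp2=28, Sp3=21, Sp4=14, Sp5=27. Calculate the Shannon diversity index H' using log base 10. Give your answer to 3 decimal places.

Total N = 14+28+21+14+27 = 104, so the proportions are 0.13462, 0.26923, 0.20192, 0.13462, 0.25962 (working shown to 5 dp, full precision carried).
Each pᵢ log₁₀ pᵢ term: 0.13462×(-0.87091)=-0.11724, 0.26923×(-0.56988)=-0.15343, 0.20192×(-0.69481)=-0.14030, 0.13462×(-0.87091)=-0.11724, 0.25962×(-0.58567)=-0.15205.
Sum = -0.68025, so H' = 0.680.

0.680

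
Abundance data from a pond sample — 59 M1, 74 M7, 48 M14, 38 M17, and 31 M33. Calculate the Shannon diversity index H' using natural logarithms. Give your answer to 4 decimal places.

1.5632

Total N = 59+74+48+38+31 = 250, so the proportions are 0.236, 0.296, 0.192, 0.152, 0.124 (working shown to 6 dp, full precision carried).
Each pᵢ ln pᵢ term: 0.236×(-1.443923)=-0.340766, 0.296×(-1.217396)=-0.360349, 0.192×(-1.650260)=-0.316850, 0.152×(-1.883875)=-0.286349, 0.124×(-2.087474)=-0.258847.
Sum = -1.563161, so H' = 1.5632.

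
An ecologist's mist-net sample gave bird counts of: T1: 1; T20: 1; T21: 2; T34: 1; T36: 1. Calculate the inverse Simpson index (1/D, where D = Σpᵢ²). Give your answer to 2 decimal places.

4.50

Total N = 1+1+2+1+1 = 6, so the proportions are 0.166667, 0.166667, 0.333333, 0.166667, 0.166667 (working shown to 6 dp, full precision carried).
D = 0.166667² + 0.166667² + 0.333333² + 0.166667² + 0.166667² = 0.027778 + 0.027778 + 0.111111 + 0.027778 + 0.027778 = 0.222222.
So 1/D = 4.5000, i.e. 4.50 to 2 decimal places.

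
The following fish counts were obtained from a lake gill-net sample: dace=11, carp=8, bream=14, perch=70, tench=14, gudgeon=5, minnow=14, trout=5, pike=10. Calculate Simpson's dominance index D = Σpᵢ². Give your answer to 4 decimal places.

Total N = 11+8+14+70+14+5+14+5+10 = 151, so the proportions are 0.072848, 0.05298, 0.092715, 0.463576, 0.092715, 0.033113, 0.092715, 0.033113, 0.066225 (working shown to 6 dp, full precision carried).
D = 0.072848² + 0.05298² + 0.092715² + 0.463576² + 0.092715² + 0.033113² + 0.092715² + 0.033113² + 0.066225² = 0.005307 + 0.002807 + 0.008596 + 0.214903 + 0.008596 + 0.001096 + 0.008596 + 0.001096 + 0.004386 = 0.255384.
To 4 decimal places, D = 0.2554.

0.2554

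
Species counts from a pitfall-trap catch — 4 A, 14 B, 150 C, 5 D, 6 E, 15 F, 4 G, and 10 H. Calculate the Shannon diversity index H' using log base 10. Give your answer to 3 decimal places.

0.476

Total N = 4+14+150+5+6+15+4+10 = 208, so the proportions are 0.01923, 0.06731, 0.72115, 0.02404, 0.02885, 0.07212, 0.01923, 0.04808 (working shown to 5 dp, full precision carried).
Each pᵢ log₁₀ pᵢ term: 0.01923×(-1.71600)=-0.03300, 0.06731×(-1.17194)=-0.07888, 0.72115×(-0.14197)=-0.10238, 0.02404×(-1.61909)=-0.03892, 0.02885×(-1.53991)=-0.04442, 0.07212×(-1.14197)=-0.08235, 0.01923×(-1.71600)=-0.03300, 0.04808×(-1.31806)=-0.06337.
Sum = -0.47633, so H' = 0.476.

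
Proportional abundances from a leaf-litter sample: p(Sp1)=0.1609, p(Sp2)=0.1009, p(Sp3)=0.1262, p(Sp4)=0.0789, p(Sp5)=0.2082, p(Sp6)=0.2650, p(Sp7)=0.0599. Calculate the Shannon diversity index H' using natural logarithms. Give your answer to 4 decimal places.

Each pᵢ ln pᵢ term (working shown to 6 dp, full precision carried): 0.1609×(-1.826972)=-0.293960, 0.1009×(-2.293625)=-0.231427, 0.1262×(-2.069887)=-0.261220, 0.0789×(-2.539574)=-0.200372, 0.2082×(-1.569256)=-0.326719, 0.265×(-1.328025)=-0.351927, 0.0599×(-2.815079)=-0.168623.
Sum = -1.834248, so H' = 1.8342.

1.8342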